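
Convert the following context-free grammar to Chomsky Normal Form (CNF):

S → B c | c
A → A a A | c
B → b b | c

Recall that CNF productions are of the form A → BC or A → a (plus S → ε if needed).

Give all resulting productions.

TC → c; S → c; TA → a; A → c; TB → b; B → c; S → B TC; A → A X0; X0 → TA A; B → TB TB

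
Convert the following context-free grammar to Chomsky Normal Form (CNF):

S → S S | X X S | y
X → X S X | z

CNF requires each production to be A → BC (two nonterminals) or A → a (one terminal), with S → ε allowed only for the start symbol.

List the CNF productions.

S → y; X → z; S → S S; S → X X0; X0 → X S; X → X X1; X1 → S X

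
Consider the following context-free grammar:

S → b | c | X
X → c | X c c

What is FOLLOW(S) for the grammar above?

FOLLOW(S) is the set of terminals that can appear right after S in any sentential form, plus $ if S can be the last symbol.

We compute FOLLOW(S) using the standard algorithm.
FOLLOW(S) starts with {$}.
FIRST(S) = {b, c}
FIRST(X) = {c}
FOLLOW(S) = {$}
FOLLOW(X) = {$, c}
Therefore, FOLLOW(S) = {$}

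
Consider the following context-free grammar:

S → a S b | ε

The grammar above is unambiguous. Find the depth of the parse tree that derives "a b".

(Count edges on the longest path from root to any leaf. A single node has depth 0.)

2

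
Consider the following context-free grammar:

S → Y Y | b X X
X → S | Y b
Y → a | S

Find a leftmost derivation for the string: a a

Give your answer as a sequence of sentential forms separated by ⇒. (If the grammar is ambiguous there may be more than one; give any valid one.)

S ⇒ Y Y ⇒ a Y ⇒ a a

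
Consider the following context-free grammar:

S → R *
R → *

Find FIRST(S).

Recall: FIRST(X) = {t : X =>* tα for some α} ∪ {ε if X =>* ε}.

We compute FIRST(S) using the standard algorithm.
FIRST(R) = {*}
FIRST(S) = {*}
Therefore, FIRST(S) = {*}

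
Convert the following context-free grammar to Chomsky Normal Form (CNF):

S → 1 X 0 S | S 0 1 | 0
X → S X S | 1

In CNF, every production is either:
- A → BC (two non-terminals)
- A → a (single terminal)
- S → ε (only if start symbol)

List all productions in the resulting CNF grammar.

T1 → 1; T0 → 0; S → 0; X → 1; S → T1 X0; X0 → X X1; X1 → T0 S; S → S X2; X2 → T0 T1; X → S X3; X3 → X S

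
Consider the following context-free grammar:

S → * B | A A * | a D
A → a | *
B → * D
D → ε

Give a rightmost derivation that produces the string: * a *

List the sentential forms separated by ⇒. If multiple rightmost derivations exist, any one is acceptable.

S ⇒ A A * ⇒ A a * ⇒ * a *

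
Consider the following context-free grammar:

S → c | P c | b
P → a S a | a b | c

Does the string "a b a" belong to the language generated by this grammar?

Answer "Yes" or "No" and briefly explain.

No - no valid derivation exists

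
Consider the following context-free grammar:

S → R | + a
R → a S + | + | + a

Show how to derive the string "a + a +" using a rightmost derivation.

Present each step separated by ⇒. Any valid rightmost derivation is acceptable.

S ⇒ R ⇒ a S + ⇒ a + a +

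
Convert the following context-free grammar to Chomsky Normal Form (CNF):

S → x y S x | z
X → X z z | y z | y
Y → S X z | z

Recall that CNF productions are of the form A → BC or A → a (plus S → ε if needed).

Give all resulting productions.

TX → x; TY → y; S → z; TZ → z; X → y; Y → z; S → TX X0; X0 → TY X1; X1 → S TX; X → X X2; X2 → TZ TZ; X → TY TZ; Y → S X3; X3 → X TZ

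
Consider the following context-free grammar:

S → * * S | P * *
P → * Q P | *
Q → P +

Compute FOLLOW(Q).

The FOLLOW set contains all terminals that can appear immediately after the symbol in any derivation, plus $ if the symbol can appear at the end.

We compute FOLLOW(Q) using the standard algorithm.
FOLLOW(S) starts with {$}.
FIRST(P) = {*}
FIRST(Q) = {*}
FIRST(S) = {*}
FOLLOW(P) = {*, +}
FOLLOW(Q) = {*}
FOLLOW(S) = {$}
Therefore, FOLLOW(Q) = {*}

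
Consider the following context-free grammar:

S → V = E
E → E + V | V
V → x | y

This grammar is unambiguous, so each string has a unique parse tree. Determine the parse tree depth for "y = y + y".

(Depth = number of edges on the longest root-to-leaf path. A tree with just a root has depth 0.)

4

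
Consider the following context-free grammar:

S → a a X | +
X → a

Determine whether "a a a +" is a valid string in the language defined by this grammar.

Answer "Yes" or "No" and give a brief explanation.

No - no valid derivation exists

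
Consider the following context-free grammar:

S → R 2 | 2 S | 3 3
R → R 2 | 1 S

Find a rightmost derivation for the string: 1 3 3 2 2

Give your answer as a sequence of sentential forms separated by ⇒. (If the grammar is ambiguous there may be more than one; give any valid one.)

S ⇒ R 2 ⇒ R 2 2 ⇒ 1 S 2 2 ⇒ 1 3 3 2 2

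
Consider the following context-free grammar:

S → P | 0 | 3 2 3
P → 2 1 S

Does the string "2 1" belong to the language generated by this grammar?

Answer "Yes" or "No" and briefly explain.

No - no valid derivation exists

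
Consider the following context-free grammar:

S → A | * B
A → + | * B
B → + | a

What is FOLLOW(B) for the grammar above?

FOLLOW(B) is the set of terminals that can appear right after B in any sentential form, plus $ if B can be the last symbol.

We compute FOLLOW(B) using the standard algorithm.
FOLLOW(S) starts with {$}.
FIRST(A) = {*, +}
FIRST(B) = {+, a}
FIRST(S) = {*, +}
FOLLOW(A) = {$}
FOLLOW(B) = {$}
FOLLOW(S) = {$}
Therefore, FOLLOW(B) = {$}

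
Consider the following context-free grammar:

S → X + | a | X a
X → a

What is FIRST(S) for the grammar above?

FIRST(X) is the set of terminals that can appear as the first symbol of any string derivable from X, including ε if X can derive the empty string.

We compute FIRST(S) using the standard algorithm.
FIRST(S) = {a}
FIRST(X) = {a}
Therefore, FIRST(S) = {a}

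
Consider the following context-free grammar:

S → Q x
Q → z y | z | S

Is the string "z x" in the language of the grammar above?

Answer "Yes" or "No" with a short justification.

Yes - a valid derivation exists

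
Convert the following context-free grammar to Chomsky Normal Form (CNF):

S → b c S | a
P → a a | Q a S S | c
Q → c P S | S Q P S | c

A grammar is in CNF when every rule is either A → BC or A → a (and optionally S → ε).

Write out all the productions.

TB → b; TC → c; S → a; TA → a; P → c; Q → c; S → TB X0; X0 → TC S; P → TA TA; P → Q X1; X1 → TA X2; X2 → S S; Q → TC X3; X3 → P S; Q → S X4; X4 → Q X5; X5 → P S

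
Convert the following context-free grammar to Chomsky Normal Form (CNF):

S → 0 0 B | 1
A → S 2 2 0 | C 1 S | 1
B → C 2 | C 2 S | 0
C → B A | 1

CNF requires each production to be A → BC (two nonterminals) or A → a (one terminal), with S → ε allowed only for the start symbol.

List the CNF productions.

T0 → 0; S → 1; T2 → 2; T1 → 1; A → 1; B → 0; C → 1; S → T0 X0; X0 → T0 B; A → S X1; X1 → T2 X2; X2 → T2 T0; A → C X3; X3 → T1 S; B → C T2; B → C X4; X4 → T2 S; C → B A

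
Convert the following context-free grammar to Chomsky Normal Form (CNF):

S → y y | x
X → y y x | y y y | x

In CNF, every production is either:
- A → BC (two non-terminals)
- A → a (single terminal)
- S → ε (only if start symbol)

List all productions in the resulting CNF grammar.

TY → y; S → x; TX → x; X → x; S → TY TY; X → TY X0; X0 → TY TX; X → TY X1; X1 → TY TY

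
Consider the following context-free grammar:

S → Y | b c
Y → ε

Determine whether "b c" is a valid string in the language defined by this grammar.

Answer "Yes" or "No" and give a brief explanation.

Yes - a valid derivation exists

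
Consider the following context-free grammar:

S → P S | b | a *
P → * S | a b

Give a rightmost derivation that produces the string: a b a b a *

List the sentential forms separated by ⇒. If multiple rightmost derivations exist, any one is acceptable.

S ⇒ P S ⇒ P P S ⇒ P P a * ⇒ P a b a * ⇒ a b a b a *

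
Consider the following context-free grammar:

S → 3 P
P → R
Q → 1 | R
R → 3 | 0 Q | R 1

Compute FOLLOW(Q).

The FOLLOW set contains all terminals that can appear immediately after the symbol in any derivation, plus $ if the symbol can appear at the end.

We compute FOLLOW(Q) using the standard algorithm.
FOLLOW(S) starts with {$}.
FIRST(P) = {0, 3}
FIRST(Q) = {0, 1, 3}
FIRST(R) = {0, 3}
FIRST(S) = {3}
FOLLOW(P) = {$}
FOLLOW(Q) = {$, 1}
FOLLOW(R) = {$, 1}
FOLLOW(S) = {$}
Therefore, FOLLOW(Q) = {$, 1}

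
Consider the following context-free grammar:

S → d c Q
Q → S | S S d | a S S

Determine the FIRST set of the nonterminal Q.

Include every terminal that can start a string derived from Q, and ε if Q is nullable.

We compute FIRST(Q) using the standard algorithm.
FIRST(Q) = {a, d}
FIRST(S) = {d}
Therefore, FIRST(Q) = {a, d}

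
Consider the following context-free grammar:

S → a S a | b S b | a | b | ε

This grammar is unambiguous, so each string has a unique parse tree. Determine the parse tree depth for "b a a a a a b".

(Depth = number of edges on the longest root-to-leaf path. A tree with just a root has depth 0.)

4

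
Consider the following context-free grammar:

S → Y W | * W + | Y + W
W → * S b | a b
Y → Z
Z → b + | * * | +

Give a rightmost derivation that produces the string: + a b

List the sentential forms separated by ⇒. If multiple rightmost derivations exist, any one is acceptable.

S ⇒ Y W ⇒ Y a b ⇒ Z a b ⇒ + a b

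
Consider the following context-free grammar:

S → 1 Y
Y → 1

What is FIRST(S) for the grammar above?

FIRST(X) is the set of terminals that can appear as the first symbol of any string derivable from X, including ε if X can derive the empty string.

We compute FIRST(S) using the standard algorithm.
FIRST(S) = {1}
FIRST(Y) = {1}
Therefore, FIRST(S) = {1}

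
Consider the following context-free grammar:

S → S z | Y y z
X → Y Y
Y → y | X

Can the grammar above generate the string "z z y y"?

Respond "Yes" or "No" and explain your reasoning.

No - no valid derivation exists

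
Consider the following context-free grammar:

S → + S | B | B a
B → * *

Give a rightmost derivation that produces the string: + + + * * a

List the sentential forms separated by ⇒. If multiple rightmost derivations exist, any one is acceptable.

S ⇒ + S ⇒ + + S ⇒ + + + S ⇒ + + + B a ⇒ + + + * * a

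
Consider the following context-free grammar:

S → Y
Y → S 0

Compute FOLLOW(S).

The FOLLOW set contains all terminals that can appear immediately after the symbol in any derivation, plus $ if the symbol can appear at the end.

We compute FOLLOW(S) using the standard algorithm.
FOLLOW(S) starts with {$}.
FIRST(S) = {}
FIRST(Y) = {}
FOLLOW(S) = {$, 0}
FOLLOW(Y) = {$, 0}
Therefore, FOLLOW(S) = {$, 0}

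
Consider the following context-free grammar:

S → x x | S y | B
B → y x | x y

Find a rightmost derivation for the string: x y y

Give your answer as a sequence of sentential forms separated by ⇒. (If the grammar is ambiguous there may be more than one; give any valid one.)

S ⇒ S y ⇒ B y ⇒ x y y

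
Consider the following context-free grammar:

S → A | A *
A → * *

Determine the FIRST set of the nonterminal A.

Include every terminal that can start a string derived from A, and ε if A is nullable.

We compute FIRST(A) using the standard algorithm.
FIRST(A) = {*}
FIRST(S) = {*}
Therefore, FIRST(A) = {*}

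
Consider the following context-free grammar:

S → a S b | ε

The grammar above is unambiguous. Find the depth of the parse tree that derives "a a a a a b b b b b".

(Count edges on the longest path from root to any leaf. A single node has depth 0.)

6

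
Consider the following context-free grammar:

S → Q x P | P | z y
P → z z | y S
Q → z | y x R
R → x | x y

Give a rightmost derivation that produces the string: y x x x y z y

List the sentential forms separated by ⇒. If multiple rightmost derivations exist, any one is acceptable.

S ⇒ Q x P ⇒ Q x y S ⇒ Q x y z y ⇒ y x R x y z y ⇒ y x x x y z y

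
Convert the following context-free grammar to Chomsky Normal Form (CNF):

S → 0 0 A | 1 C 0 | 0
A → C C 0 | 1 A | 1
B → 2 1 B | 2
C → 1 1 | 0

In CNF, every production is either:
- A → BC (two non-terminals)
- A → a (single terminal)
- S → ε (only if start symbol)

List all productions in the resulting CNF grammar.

T0 → 0; T1 → 1; S → 0; A → 1; T2 → 2; B → 2; C → 0; S → T0 X0; X0 → T0 A; S → T1 X1; X1 → C T0; A → C X2; X2 → C T0; A → T1 A; B → T2 X3; X3 → T1 B; C → T1 T1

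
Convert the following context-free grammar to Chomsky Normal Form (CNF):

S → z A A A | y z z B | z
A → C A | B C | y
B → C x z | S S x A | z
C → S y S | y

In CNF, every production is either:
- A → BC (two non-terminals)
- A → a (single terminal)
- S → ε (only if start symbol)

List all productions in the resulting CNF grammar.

TZ → z; TY → y; S → z; A → y; TX → x; B → z; C → y; S → TZ X0; X0 → A X1; X1 → A A; S → TY X2; X2 → TZ X3; X3 → TZ B; A → C A; A → B C; B → C X4; X4 → TX TZ; B → S X5; X5 → S X6; X6 → TX A; C → S X7; X7 → TY S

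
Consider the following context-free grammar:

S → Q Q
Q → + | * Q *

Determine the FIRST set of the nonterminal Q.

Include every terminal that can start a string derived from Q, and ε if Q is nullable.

We compute FIRST(Q) using the standard algorithm.
FIRST(Q) = {*, +}
FIRST(S) = {*, +}
Therefore, FIRST(Q) = {*, +}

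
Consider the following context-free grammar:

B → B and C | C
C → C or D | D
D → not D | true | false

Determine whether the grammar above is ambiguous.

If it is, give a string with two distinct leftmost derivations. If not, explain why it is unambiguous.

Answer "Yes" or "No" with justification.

No - the grammar is unambiguous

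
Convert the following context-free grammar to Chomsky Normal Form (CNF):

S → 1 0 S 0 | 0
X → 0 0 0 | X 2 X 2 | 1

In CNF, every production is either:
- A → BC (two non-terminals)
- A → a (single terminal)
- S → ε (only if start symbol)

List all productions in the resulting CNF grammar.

T1 → 1; T0 → 0; S → 0; T2 → 2; X → 1; S → T1 X0; X0 → T0 X1; X1 → S T0; X → T0 X2; X2 → T0 T0; X → X X3; X3 → T2 X4; X4 → X T2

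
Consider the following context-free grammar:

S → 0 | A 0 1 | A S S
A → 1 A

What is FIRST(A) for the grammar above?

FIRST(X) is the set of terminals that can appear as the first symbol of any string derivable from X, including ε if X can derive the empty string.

We compute FIRST(A) using the standard algorithm.
FIRST(A) = {1}
FIRST(S) = {0, 1}
Therefore, FIRST(A) = {1}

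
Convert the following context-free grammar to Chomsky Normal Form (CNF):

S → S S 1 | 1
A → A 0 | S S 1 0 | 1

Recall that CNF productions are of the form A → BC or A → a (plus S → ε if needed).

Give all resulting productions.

T1 → 1; S → 1; T0 → 0; A → 1; S → S X0; X0 → S T1; A → A T0; A → S X1; X1 → S X2; X2 → T1 T0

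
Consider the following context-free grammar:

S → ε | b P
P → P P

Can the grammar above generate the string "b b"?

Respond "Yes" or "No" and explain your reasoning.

No - no valid derivation exists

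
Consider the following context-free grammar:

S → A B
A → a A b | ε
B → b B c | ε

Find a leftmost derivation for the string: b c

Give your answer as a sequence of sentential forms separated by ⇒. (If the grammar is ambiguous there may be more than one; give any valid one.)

S ⇒ A B ⇒ B ⇒ b B c ⇒ b c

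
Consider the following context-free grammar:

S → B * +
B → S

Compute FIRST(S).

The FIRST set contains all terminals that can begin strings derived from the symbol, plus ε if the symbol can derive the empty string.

We compute FIRST(S) using the standard algorithm.
FIRST(B) = {}
FIRST(S) = {}
Therefore, FIRST(S) = {}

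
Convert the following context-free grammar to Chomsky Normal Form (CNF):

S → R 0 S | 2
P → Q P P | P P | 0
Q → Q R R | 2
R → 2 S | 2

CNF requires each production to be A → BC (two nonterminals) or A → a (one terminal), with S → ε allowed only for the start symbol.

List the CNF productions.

T0 → 0; S → 2; P → 0; Q → 2; T2 → 2; R → 2; S → R X0; X0 → T0 S; P → Q X1; X1 → P P; P → P P; Q → Q X2; X2 → R R; R → T2 S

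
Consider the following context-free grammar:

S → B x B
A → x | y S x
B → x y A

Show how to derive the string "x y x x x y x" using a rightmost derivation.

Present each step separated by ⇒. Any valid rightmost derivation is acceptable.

S ⇒ B x B ⇒ B x x y A ⇒ B x x y x ⇒ x y A x x y x ⇒ x y x x x y x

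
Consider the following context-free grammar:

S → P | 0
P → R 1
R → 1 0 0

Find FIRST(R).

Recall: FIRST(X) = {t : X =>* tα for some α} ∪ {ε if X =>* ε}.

We compute FIRST(R) using the standard algorithm.
FIRST(P) = {1}
FIRST(R) = {1}
FIRST(S) = {0, 1}
Therefore, FIRST(R) = {1}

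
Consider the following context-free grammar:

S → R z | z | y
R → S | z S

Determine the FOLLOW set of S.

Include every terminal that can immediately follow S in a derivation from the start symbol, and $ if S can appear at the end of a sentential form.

We compute FOLLOW(S) using the standard algorithm.
FOLLOW(S) starts with {$}.
FIRST(R) = {y, z}
FIRST(S) = {y, z}
FOLLOW(R) = {z}
FOLLOW(S) = {$, z}
Therefore, FOLLOW(S) = {$, z}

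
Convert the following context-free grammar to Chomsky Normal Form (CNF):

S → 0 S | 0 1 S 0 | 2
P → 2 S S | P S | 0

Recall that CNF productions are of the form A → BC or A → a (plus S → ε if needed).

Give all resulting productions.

T0 → 0; T1 → 1; S → 2; T2 → 2; P → 0; S → T0 S; S → T0 X0; X0 → T1 X1; X1 → S T0; P → T2 X2; X2 → S S; P → P S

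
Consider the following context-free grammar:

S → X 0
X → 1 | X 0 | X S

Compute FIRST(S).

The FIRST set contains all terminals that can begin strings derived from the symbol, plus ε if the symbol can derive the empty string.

We compute FIRST(S) using the standard algorithm.
FIRST(S) = {1}
FIRST(X) = {1}
Therefore, FIRST(S) = {1}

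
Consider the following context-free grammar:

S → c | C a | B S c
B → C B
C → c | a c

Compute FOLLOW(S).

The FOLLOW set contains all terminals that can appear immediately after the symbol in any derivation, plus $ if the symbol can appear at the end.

We compute FOLLOW(S) using the standard algorithm.
FOLLOW(S) starts with {$}.
FIRST(B) = {a, c}
FIRST(C) = {a, c}
FIRST(S) = {a, c}
FOLLOW(B) = {a, c}
FOLLOW(C) = {a, c}
FOLLOW(S) = {$, c}
Therefore, FOLLOW(S) = {$, c}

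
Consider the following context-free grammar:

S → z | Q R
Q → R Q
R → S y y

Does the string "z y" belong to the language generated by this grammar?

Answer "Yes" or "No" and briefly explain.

No - no valid derivation exists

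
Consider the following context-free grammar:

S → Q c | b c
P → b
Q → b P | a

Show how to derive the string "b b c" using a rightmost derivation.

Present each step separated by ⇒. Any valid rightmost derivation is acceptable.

S ⇒ Q c ⇒ b P c ⇒ b b c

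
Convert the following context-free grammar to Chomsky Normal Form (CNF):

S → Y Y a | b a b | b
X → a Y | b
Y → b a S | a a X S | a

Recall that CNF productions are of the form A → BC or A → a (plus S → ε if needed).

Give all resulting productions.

TA → a; TB → b; S → b; X → b; Y → a; S → Y X0; X0 → Y TA; S → TB X1; X1 → TA TB; X → TA Y; Y → TB X2; X2 → TA S; Y → TA X3; X3 → TA X4; X4 → X S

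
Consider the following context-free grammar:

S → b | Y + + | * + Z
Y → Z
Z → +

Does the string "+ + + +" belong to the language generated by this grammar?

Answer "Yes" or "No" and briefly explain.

No - no valid derivation exists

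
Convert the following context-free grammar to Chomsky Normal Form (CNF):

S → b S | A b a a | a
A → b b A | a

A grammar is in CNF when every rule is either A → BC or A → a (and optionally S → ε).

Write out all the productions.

TB → b; TA → a; S → a; A → a; S → TB S; S → A X0; X0 → TB X1; X1 → TA TA; A → TB X2; X2 → TB A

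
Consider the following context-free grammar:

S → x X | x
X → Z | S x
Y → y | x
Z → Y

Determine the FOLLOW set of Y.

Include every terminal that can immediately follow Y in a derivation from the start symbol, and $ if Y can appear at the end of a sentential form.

We compute FOLLOW(Y) using the standard algorithm.
FOLLOW(S) starts with {$}.
FIRST(S) = {x}
FIRST(X) = {x, y}
FIRST(Y) = {x, y}
FIRST(Z) = {x, y}
FOLLOW(S) = {$, x}
FOLLOW(X) = {$, x}
FOLLOW(Y) = {$, x}
FOLLOW(Z) = {$, x}
Therefore, FOLLOW(Y) = {$, x}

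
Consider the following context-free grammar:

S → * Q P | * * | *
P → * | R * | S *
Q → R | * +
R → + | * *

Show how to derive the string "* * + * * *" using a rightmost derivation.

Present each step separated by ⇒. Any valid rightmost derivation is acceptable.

S ⇒ * Q P ⇒ * Q R * ⇒ * Q * * * ⇒ * * + * * *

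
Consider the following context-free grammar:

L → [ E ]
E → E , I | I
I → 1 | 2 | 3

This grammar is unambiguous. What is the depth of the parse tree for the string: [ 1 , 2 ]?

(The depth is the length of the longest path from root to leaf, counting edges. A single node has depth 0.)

4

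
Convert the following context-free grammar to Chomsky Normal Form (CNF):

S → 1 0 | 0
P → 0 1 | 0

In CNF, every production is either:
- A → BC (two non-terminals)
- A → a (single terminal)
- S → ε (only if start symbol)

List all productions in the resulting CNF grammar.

T1 → 1; T0 → 0; S → 0; P → 0; S → T1 T0; P → T0 T1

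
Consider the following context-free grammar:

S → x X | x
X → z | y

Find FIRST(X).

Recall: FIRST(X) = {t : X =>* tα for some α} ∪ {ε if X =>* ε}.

We compute FIRST(X) using the standard algorithm.
FIRST(S) = {x}
FIRST(X) = {y, z}
Therefore, FIRST(X) = {y, z}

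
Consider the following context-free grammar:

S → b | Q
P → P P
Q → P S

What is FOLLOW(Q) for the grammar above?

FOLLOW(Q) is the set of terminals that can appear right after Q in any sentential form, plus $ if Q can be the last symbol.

We compute FOLLOW(Q) using the standard algorithm.
FOLLOW(S) starts with {$}.
FIRST(P) = {}
FIRST(Q) = {}
FIRST(S) = {b}
FOLLOW(P) = {b}
FOLLOW(Q) = {$}
FOLLOW(S) = {$}
Therefore, FOLLOW(Q) = {$}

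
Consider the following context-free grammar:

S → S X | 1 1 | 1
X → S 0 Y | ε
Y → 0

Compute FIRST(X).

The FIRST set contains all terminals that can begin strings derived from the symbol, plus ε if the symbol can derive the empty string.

We compute FIRST(X) using the standard algorithm.
FIRST(S) = {1}
FIRST(X) = {1, ε}
FIRST(Y) = {0}
Therefore, FIRST(X) = {1, ε}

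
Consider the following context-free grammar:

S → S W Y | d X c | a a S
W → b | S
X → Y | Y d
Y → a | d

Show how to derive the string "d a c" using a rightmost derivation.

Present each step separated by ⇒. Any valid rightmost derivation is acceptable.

S ⇒ d X c ⇒ d Y c ⇒ d a c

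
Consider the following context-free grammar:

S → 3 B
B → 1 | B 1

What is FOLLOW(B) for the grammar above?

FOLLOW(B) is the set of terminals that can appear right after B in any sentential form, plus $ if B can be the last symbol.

We compute FOLLOW(B) using the standard algorithm.
FOLLOW(S) starts with {$}.
FIRST(B) = {1}
FIRST(S) = {3}
FOLLOW(B) = {$, 1}
FOLLOW(S) = {$}
Therefore, FOLLOW(B) = {$, 1}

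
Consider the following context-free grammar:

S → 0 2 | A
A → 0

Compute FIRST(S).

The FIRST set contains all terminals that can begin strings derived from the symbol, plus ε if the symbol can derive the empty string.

We compute FIRST(S) using the standard algorithm.
FIRST(A) = {0}
FIRST(S) = {0}
Therefore, FIRST(S) = {0}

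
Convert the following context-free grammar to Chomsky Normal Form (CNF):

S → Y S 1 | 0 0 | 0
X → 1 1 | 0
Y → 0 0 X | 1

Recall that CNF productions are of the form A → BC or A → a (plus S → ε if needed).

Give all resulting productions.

T1 → 1; T0 → 0; S → 0; X → 0; Y → 1; S → Y X0; X0 → S T1; S → T0 T0; X → T1 T1; Y → T0 X1; X1 → T0 X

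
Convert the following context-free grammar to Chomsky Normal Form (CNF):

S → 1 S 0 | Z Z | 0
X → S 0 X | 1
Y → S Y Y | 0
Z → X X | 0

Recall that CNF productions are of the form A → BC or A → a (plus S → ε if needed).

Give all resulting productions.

T1 → 1; T0 → 0; S → 0; X → 1; Y → 0; Z → 0; S → T1 X0; X0 → S T0; S → Z Z; X → S X1; X1 → T0 X; Y → S X2; X2 → Y Y; Z → X X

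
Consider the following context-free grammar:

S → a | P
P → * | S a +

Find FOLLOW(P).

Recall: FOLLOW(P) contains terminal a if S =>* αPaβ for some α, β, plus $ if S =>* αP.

We compute FOLLOW(P) using the standard algorithm.
FOLLOW(S) starts with {$}.
FIRST(P) = {*, a}
FIRST(S) = {*, a}
FOLLOW(P) = {$, a}
FOLLOW(S) = {$, a}
Therefore, FOLLOW(P) = {$, a}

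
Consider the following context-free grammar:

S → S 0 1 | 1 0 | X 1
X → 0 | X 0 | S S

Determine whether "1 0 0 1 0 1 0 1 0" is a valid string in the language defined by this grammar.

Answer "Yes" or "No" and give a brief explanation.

No - no valid derivation exists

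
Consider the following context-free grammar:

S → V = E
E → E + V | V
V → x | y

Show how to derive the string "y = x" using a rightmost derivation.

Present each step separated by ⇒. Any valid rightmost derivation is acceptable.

S ⇒ V = E ⇒ V = V ⇒ V = x ⇒ y = x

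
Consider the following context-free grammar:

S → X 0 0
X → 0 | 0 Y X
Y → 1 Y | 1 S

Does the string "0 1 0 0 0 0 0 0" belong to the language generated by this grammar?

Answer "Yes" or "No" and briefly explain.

Yes - a valid derivation exists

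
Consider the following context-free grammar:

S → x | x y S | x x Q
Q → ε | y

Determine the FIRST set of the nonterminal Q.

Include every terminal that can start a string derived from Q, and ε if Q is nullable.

We compute FIRST(Q) using the standard algorithm.
FIRST(Q) = {y, ε}
FIRST(S) = {x}
Therefore, FIRST(Q) = {y, ε}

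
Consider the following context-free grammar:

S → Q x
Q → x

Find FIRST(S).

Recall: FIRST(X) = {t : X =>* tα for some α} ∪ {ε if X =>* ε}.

We compute FIRST(S) using the standard algorithm.
FIRST(Q) = {x}
FIRST(S) = {x}
Therefore, FIRST(S) = {x}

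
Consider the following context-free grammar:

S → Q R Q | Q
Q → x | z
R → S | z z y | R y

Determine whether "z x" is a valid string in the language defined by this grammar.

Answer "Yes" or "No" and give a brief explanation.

No - no valid derivation exists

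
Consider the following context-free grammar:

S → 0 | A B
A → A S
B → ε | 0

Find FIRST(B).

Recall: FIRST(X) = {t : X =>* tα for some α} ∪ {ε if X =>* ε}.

We compute FIRST(B) using the standard algorithm.
FIRST(A) = {}
FIRST(B) = {0, ε}
FIRST(S) = {0}
Therefore, FIRST(B) = {0, ε}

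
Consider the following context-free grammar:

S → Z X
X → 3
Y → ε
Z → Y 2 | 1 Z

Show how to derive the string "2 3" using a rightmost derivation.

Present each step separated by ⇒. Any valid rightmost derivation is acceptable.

S ⇒ Z X ⇒ Z 3 ⇒ Y 2 3 ⇒ 2 3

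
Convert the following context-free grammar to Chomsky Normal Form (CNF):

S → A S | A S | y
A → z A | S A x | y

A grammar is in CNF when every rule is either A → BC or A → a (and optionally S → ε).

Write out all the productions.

S → y; TZ → z; TX → x; A → y; S → A S; S → A S; A → TZ A; A → S X0; X0 → A TX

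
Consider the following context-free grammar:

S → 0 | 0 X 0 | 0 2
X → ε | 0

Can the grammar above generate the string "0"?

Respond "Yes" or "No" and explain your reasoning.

Yes - a valid derivation exists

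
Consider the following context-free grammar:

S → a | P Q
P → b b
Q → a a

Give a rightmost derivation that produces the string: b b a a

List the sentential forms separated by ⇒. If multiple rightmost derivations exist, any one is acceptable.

S ⇒ P Q ⇒ P a a ⇒ b b a a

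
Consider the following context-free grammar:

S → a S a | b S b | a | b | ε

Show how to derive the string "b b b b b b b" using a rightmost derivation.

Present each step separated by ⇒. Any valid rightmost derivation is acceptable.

S ⇒ b S b ⇒ b b S b b ⇒ b b b S b b b ⇒ b b b b b b b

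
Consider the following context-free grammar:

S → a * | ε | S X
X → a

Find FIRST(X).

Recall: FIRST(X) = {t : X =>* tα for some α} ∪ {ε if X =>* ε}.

We compute FIRST(X) using the standard algorithm.
FIRST(S) = {a, ε}
FIRST(X) = {a}
Therefore, FIRST(X) = {a}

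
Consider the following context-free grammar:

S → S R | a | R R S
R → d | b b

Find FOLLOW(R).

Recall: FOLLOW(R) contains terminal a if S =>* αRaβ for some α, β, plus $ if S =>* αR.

We compute FOLLOW(R) using the standard algorithm.
FOLLOW(S) starts with {$}.
FIRST(R) = {b, d}
FIRST(S) = {a, b, d}
FOLLOW(R) = {$, a, b, d}
FOLLOW(S) = {$, b, d}
Therefore, FOLLOW(R) = {$, a, b, d}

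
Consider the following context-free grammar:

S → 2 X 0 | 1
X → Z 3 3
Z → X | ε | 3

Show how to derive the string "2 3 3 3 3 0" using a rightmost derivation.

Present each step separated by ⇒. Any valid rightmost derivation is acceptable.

S ⇒ 2 X 0 ⇒ 2 Z 3 3 0 ⇒ 2 X 3 3 0 ⇒ 2 Z 3 3 3 3 0 ⇒ 2 3 3 3 3 0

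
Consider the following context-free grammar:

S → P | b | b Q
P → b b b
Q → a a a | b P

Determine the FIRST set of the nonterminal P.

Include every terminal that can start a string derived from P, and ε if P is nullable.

We compute FIRST(P) using the standard algorithm.
FIRST(P) = {b}
FIRST(Q) = {a, b}
FIRST(S) = {b}
Therefore, FIRST(P) = {b}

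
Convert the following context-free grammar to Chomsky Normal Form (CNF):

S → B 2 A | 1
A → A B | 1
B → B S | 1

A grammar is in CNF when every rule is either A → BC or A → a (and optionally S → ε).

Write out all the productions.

T2 → 2; S → 1; A → 1; B → 1; S → B X0; X0 → T2 A; A → A B; B → B S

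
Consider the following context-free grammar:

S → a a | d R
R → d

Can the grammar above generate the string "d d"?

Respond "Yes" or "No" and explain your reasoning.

Yes - a valid derivation exists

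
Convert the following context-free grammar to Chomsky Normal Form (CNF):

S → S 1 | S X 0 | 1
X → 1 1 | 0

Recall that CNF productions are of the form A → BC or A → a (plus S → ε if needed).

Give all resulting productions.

T1 → 1; T0 → 0; S → 1; X → 0; S → S T1; S → S X0; X0 → X T0; X → T1 T1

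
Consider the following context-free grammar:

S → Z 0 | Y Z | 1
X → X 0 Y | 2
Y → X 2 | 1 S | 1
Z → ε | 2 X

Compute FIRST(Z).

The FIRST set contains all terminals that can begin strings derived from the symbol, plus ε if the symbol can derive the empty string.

We compute FIRST(Z) using the standard algorithm.
FIRST(S) = {0, 1, 2}
FIRST(X) = {2}
FIRST(Y) = {1, 2}
FIRST(Z) = {2, ε}
Therefore, FIRST(Z) = {2, ε}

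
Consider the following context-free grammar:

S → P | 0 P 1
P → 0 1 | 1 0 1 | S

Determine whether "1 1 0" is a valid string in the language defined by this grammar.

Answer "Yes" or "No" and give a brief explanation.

No - no valid derivation exists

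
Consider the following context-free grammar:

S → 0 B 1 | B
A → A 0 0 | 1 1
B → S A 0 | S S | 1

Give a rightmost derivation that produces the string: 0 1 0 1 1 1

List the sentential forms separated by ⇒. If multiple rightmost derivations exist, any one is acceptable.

S ⇒ 0 B 1 ⇒ 0 S S 1 ⇒ 0 S 0 B 1 1 ⇒ 0 S 0 1 1 1 ⇒ 0 B 0 1 1 1 ⇒ 0 1 0 1 1 1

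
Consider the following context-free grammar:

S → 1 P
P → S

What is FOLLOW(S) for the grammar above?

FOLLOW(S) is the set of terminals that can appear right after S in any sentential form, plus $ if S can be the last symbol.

We compute FOLLOW(S) using the standard algorithm.
FOLLOW(S) starts with {$}.
FIRST(P) = {1}
FIRST(S) = {1}
FOLLOW(P) = {$}
FOLLOW(S) = {$}
Therefore, FOLLOW(S) = {$}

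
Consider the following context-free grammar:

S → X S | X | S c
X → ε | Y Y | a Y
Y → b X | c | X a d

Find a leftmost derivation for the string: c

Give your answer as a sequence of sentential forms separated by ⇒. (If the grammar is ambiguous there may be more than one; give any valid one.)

S ⇒ X S ⇒ S ⇒ S c ⇒ X c ⇒ c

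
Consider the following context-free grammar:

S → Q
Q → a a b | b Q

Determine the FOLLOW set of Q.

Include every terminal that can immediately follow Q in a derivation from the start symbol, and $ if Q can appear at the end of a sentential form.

We compute FOLLOW(Q) using the standard algorithm.
FOLLOW(S) starts with {$}.
FIRST(Q) = {a, b}
FIRST(S) = {a, b}
FOLLOW(Q) = {$}
FOLLOW(S) = {$}
Therefore, FOLLOW(Q) = {$}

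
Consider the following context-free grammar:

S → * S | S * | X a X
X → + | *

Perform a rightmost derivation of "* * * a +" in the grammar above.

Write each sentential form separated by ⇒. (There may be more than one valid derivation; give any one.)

S ⇒ * S ⇒ * * S ⇒ * * X a X ⇒ * * X a + ⇒ * * * a +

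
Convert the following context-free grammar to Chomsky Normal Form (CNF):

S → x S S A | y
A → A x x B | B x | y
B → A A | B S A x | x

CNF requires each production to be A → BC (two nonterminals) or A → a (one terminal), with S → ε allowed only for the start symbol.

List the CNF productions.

TX → x; S → y; A → y; B → x; S → TX X0; X0 → S X1; X1 → S A; A → A X2; X2 → TX X3; X3 → TX B; A → B TX; B → A A; B → B X4; X4 → S X5; X5 → A TX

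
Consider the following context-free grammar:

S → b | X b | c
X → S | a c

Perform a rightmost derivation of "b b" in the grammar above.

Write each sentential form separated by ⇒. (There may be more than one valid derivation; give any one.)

S ⇒ X b ⇒ S b ⇒ b b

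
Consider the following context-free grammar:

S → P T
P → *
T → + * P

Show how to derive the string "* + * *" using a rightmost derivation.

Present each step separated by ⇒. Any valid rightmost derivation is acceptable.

S ⇒ P T ⇒ P + * P ⇒ P + * * ⇒ * + * *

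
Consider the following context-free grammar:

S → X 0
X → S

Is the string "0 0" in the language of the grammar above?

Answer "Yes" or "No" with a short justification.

No - no valid derivation exists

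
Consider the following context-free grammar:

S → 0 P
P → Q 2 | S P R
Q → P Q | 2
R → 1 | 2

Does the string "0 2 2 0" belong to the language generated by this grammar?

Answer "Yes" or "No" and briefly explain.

No - no valid derivation exists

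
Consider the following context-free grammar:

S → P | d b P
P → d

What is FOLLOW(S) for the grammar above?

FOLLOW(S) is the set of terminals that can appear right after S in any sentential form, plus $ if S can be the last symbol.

We compute FOLLOW(S) using the standard algorithm.
FOLLOW(S) starts with {$}.
FIRST(P) = {d}
FIRST(S) = {d}
FOLLOW(P) = {$}
FOLLOW(S) = {$}
Therefore, FOLLOW(S) = {$}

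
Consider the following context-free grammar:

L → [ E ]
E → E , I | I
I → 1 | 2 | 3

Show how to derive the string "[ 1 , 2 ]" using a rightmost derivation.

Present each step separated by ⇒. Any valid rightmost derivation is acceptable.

L ⇒ [ E ] ⇒ [ E , I ] ⇒ [ E , 2 ] ⇒ [ I , 2 ] ⇒ [ 1 , 2 ]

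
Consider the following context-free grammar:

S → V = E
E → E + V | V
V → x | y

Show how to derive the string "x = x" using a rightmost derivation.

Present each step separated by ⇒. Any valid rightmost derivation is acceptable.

S ⇒ V = E ⇒ V = V ⇒ V = x ⇒ x = x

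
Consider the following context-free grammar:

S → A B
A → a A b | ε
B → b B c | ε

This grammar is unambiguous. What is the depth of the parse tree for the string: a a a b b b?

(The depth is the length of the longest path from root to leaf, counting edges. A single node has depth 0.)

5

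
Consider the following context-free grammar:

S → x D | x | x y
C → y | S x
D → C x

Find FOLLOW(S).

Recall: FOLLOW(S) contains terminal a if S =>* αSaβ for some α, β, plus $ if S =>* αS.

We compute FOLLOW(S) using the standard algorithm.
FOLLOW(S) starts with {$}.
FIRST(C) = {x, y}
FIRST(D) = {x, y}
FIRST(S) = {x}
FOLLOW(C) = {x}
FOLLOW(D) = {$, x}
FOLLOW(S) = {$, x}
Therefore, FOLLOW(S) = {$, x}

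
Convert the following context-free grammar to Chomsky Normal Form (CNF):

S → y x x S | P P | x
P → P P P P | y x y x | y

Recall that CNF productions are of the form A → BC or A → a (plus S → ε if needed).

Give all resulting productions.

TY → y; TX → x; S → x; P → y; S → TY X0; X0 → TX X1; X1 → TX S; S → P P; P → P X2; X2 → P X3; X3 → P P; P → TY X4; X4 → TX X5; X5 → TY TX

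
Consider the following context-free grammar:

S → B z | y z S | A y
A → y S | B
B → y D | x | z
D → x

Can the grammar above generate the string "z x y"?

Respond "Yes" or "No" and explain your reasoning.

No - no valid derivation exists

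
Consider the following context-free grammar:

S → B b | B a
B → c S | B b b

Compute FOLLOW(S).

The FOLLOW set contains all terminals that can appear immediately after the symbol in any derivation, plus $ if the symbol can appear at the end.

We compute FOLLOW(S) using the standard algorithm.
FOLLOW(S) starts with {$}.
FIRST(B) = {c}
FIRST(S) = {c}
FOLLOW(B) = {a, b}
FOLLOW(S) = {$, a, b}
Therefore, FOLLOW(S) = {$, a, b}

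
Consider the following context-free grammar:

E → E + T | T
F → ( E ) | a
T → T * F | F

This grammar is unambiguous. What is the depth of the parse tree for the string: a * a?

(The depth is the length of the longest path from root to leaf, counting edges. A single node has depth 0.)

4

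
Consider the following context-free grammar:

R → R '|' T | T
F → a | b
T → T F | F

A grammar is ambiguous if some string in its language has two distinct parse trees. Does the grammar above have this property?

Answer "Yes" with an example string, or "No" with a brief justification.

No - the grammar is unambiguous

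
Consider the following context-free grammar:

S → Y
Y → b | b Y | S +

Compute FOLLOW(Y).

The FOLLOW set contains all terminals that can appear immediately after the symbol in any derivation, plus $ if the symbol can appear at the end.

We compute FOLLOW(Y) using the standard algorithm.
FOLLOW(S) starts with {$}.
FIRST(S) = {b}
FIRST(Y) = {b}
FOLLOW(S) = {$, +}
FOLLOW(Y) = {$, +}
Therefore, FOLLOW(Y) = {$, +}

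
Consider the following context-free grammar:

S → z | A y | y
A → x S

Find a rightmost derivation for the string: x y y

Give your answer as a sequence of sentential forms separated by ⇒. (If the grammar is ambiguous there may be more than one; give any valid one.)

S ⇒ A y ⇒ x S y ⇒ x y y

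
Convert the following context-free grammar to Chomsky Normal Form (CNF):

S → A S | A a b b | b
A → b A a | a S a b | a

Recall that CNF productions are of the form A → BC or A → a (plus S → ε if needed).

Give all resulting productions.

TA → a; TB → b; S → b; A → a; S → A S; S → A X0; X0 → TA X1; X1 → TB TB; A → TB X2; X2 → A TA; A → TA X3; X3 → S X4; X4 → TA TB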